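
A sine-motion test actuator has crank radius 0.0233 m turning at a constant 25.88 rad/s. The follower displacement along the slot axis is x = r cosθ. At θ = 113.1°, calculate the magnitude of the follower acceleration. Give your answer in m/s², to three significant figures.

6.12

ω = 25.88 rad/s
x = r cosθ ⇒ ẍ = −rω² cosθ (ω constant).
|a| = rω²|cosθ| = 0.0233·(25.88)²·|cos 113.1°| = 6.1227 m/s².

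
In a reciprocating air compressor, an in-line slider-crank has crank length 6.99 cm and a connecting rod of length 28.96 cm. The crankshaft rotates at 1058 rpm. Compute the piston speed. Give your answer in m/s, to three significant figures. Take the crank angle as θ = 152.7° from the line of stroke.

2.79

ω = 2π·1058/60 = 110.8 rad/s
For an in-line slider-crank, x = r cosθ + √(L² − r² sin²θ), so v = −rω sinθ·[1 + r cosθ/√(L² − r² sin²θ)].
With r = 0.0699 m, L = 0.2896 m, θ = 152.7°: √(L² − r² sin²θ) = 0.28782 m.
v = −0.0699·110.8·0.45865·[1 + 0.0699·-0.88862/0.28782] = -2.7854 m/s.
|v| = 2.7854 m/s.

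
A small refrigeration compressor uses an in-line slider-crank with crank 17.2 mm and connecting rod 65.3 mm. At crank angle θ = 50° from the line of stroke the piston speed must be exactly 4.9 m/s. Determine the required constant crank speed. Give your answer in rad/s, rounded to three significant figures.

For an in-line slider-crank, |v_piston| = rω|sinθ|·[1 + r cosθ/√(L² − r² sin²θ)].
With r = 0.0172 m, L = 0.0653 m, θ = 50°: the bracketed kinematic factor |dx/dθ| = 0.015454 m.
ω = v/|dx/dθ| = 4.9/0.015454 = 317.08 rad/s.

317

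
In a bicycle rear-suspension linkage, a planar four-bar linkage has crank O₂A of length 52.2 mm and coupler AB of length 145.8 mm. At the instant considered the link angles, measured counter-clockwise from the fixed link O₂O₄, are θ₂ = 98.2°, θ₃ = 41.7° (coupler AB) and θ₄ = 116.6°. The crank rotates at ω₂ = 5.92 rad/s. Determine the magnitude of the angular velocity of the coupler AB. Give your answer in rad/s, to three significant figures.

0.693

ω₂ = 5.92 rad/s
Differentiating the loop-closure r₂e^{iθ₂}+r₃e^{iθ₃}=r₁+r₄e^{iθ₄} gives r₂ω₂e^{iθ₂}+r₃ω₃e^{iθ₃}=r₄ω₄e^{iθ₄}.
Eliminating the other unknown: ω₃ = r₂ω₂ sin(θ₄−θ₂) / [r₃ sin(θ₃−θ₄)].
Numerator sine = +0.31565; denominator sine = -0.96547.
Result = 0.0522·5.92·(+0.31565) / (0.1458·(-0.96547)) = -0.69295 rad/s; magnitude 0.69295 rad/s.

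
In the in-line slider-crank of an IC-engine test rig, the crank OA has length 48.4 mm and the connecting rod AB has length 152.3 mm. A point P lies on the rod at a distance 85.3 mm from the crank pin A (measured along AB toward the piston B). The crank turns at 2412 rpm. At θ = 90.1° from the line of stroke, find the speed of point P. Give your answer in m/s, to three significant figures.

12.2

ω = 252.6 rad/s.  Crank-pin speed |V_A| = rω = 12.225 m/s, perpendicular to OA.
Rod angle: sinφ = −(r/L) sinθ ⇒ φ = -18.530°; ω_rod = −rω cosθ/√(L²−r²sin²θ) = +0.14776 rad/s.
V_P = V_A + ω_rod × AP, with AP = 0.0853 m along the rod.
Components: V_Px = −rω sinθ − a·ω_rod·sinφ = -12.221 m/s;  V_Py = rω cosθ + a·ω_rod·cosφ = -0.0093865 m/s.
|V_P| = √(V_Px² + V_Py²) = 12.221 m/s.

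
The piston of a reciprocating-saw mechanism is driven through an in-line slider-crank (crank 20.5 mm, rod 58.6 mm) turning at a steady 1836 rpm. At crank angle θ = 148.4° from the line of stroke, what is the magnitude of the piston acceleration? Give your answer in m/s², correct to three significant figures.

ω = 2π·1836/60 = 192.3 rad/s
x(θ) = r cosθ + √(L² − r² sin²θ); with ω constant, a = ω²·d²x/dθ².
d²x/dθ² = −r cosθ − r²(cos2θ)/√u − r⁴ sin²2θ/(4u^{3/2}),  u = L² − r² sin²θ = 0.00331858 m².
Substituting r = 0.0205 m, L = 0.0586 m, θ = 148.4°: d²x/dθ² = +0.013987 m.
a = ω²·d²x/dθ² = (192.3)²·(+0.013987) = +517.05 m/s²;  |a| = 517.05 m/s².

517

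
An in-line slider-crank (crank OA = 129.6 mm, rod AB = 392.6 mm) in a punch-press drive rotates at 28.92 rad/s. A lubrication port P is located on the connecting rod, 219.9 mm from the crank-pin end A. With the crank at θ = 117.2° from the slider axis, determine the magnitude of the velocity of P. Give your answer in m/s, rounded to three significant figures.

ω = 28.92 rad/s.  Crank-pin speed |V_A| = rω = 3.748 m/s, perpendicular to OA.
Rod angle: sinφ = −(r/L) sinθ ⇒ φ = -17.074°; ω_rod = −rω cosθ/√(L²−r²sin²θ) = +4.565 rad/s.
V_P = V_A + ω_rod × AP, with AP = 0.2199 m along the rod.
Components: V_Px = −rω sinθ − a·ω_rod·sinφ = -3.0388 m/s;  V_Py = rω cosθ + a·ω_rod·cosφ = -0.75362 m/s.
|V_P| = √(V_Px² + V_Py²) = 3.1309 m/s.

3.13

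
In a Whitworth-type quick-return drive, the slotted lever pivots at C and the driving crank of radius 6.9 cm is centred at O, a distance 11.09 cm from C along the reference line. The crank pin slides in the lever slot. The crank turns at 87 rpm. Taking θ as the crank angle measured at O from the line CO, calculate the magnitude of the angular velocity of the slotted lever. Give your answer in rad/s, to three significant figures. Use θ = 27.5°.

3.43

ω = 9.111 rad/s (from 87 rpm).
Crank pin A relative to C: A = (d + r cosθ, r sinθ); lever angle φ = atan2(r sinθ, d + r cosθ).
Differentiating tanφ: φ̇ = rω(d cosθ + r)/(d² + r² + 2dr cosθ).
d² + r² + 2dr cosθ = |CA|² = 0.0306348 m²;  d cosθ + r = +0.16737 m.
|ω_lever| = |0.069·9.111·+0.16737| / 0.0306348 = 3.4345 rad/s.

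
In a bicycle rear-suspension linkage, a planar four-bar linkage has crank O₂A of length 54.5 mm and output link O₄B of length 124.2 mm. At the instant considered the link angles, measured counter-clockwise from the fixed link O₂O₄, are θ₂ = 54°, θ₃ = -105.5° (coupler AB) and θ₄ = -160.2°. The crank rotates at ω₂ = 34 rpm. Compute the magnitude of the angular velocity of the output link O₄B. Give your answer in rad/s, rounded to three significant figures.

0.670

ω₂ = 3.56 rad/s (from 34 rpm).
Differentiating the loop-closure r₂e^{iθ₂}+r₃e^{iθ₃}=r₁+r₄e^{iθ₄} gives r₂ω₂e^{iθ₂}+r₃ω₃e^{iθ₃}=r₄ω₄e^{iθ₄}.
Eliminating the other unknown: ω₄ = r₂ω₂ sin(θ₂−θ₃) / [r₄ sin(θ₄−θ₃)].
Numerator sine = +0.35021; denominator sine = -0.81614.
Result = 0.0545·3.56·(+0.35021) / (0.1242·(-0.81614)) = -0.67042 rad/s; magnitude 0.67042 rad/s.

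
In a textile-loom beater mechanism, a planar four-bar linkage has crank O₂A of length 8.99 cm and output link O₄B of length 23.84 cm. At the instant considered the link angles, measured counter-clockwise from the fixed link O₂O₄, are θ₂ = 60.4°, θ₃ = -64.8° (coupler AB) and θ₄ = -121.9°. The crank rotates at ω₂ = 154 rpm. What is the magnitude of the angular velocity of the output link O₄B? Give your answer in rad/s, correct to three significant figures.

5.92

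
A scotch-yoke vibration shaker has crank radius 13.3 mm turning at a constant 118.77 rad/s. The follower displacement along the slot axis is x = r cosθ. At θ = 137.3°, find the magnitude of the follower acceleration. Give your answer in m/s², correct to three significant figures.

138

ω = 118.8 rad/s
x = r cosθ ⇒ ẍ = −rω² cosθ (ω constant).
|a| = rω²|cosθ| = 0.0133·(118.8)²·|cos 137.3°| = 137.88 m/s².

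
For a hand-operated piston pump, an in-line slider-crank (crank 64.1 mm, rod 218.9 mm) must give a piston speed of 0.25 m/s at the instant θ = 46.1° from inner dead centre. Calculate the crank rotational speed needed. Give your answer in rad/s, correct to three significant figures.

4.48

For an in-line slider-crank, |v_piston| = rω|sinθ|·[1 + r cosθ/√(L² − r² sin²θ)].
With r = 0.0641 m, L = 0.2189 m, θ = 46.1°: the bracketed kinematic factor |dx/dθ| = 0.055782 m.
ω = v/|dx/dθ| = 0.25/0.055782 = 4.4818 rad/s.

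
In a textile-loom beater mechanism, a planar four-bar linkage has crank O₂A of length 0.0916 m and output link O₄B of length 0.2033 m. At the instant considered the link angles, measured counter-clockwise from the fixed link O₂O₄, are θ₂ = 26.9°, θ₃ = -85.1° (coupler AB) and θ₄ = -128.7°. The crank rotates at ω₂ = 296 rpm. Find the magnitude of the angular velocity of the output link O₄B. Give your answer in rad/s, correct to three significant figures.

ω₂ = 31 rad/s (from 296 rpm).
Differentiating the loop-closure r₂e^{iθ₂}+r₃e^{iθ₃}=r₁+r₄e^{iθ₄} gives r₂ω₂e^{iθ₂}+r₃ω₃e^{iθ₃}=r₄ω₄e^{iθ₄}.
Eliminating the other unknown: ω₄ = r₂ω₂ sin(θ₂−θ₃) / [r₄ sin(θ₄−θ₃)].
Numerator sine = +0.92718; denominator sine = -0.68962.
Result = 0.0916·31·(+0.92718) / (0.2033·(-0.68962)) = -18.777 rad/s; magnitude 18.777 rad/s.

18.8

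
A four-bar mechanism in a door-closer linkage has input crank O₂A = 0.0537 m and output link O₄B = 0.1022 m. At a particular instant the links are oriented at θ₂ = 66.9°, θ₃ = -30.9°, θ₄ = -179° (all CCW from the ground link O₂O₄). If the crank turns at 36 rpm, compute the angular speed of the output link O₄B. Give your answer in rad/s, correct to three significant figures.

3.71

ω₂ = 3.77 rad/s (from 36 rpm).
Differentiating the loop-closure r₂e^{iθ₂}+r₃e^{iθ₃}=r₁+r₄e^{iθ₄} gives r₂ω₂e^{iθ₂}+r₃ω₃e^{iθ₃}=r₄ω₄e^{iθ₄}.
Eliminating the other unknown: ω₄ = r₂ω₂ sin(θ₂−θ₃) / [r₄ sin(θ₄−θ₃)].
Numerator sine = +0.99075; denominator sine = -0.52844.
Result = 0.0537·3.77·(+0.99075) / (0.1022·(-0.52844)) = -3.7138 rad/s; magnitude 3.7138 rad/s.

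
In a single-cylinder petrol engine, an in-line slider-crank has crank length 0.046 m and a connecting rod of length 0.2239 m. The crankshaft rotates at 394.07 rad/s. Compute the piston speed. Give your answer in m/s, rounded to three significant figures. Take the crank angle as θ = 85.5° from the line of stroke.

ω = 394.1 rad/s
For an in-line slider-crank, x = r cosθ + √(L² − r² sin²θ), so v = −rω sinθ·[1 + r cosθ/√(L² − r² sin²θ)].
With r = 0.046 m, L = 0.2239 m, θ = 85.5°: √(L² − r² sin²θ) = 0.21915 m.
v = −0.046·394.1·0.99692·[1 + 0.046·0.07846/0.21915] = -18.369 m/s.
|v| = 18.369 m/s.

18.4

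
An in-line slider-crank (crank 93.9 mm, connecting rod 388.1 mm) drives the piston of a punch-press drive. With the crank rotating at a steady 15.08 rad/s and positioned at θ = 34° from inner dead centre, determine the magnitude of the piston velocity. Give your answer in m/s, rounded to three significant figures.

0.952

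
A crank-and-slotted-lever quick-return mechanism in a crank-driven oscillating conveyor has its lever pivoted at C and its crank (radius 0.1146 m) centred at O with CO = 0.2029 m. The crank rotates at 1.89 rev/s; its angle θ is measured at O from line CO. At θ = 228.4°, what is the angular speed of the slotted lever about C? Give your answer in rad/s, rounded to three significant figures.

ω = 11.88 rad/s (from 1.89 rev/s).
Crank pin A relative to C: A = (d + r cosθ, r sinθ); lever angle φ = atan2(r sinθ, d + r cosθ).
Differentiating tanφ: φ̇ = rω(d cosθ + r)/(d² + r² + 2dr cosθ).
d² + r² + 2dr cosθ = |CA|² = 0.0234259 m²;  d cosθ + r = -0.020111 m.
|ω_lever| = |0.1146·11.88·-0.020111| / 0.0234259 = 1.1683 rad/s.

1.17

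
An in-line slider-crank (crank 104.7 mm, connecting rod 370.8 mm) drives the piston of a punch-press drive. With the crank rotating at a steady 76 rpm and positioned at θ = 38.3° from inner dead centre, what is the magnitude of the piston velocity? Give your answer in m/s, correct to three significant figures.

ω = 2π·76/60 = 7.959 rad/s
For an in-line slider-crank, x = r cosθ + √(L² − r² sin²θ), so v = −rω sinθ·[1 + r cosθ/√(L² − r² sin²θ)].
With r = 0.1047 m, L = 0.3708 m, θ = 38.3°: √(L² − r² sin²θ) = 0.36508 m.
v = −0.1047·7.959·0.61978·[1 + 0.1047·0.78478/0.36508] = -0.63268 m/s.
|v| = 0.63268 m/s.

0.633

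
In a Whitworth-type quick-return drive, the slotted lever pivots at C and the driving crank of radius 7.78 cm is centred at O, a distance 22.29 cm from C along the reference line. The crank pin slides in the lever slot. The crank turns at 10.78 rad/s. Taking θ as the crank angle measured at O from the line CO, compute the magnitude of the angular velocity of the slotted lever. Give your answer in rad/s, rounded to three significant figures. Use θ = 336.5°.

ω = 10.78 rad/s
Crank pin A relative to C: A = (d + r cosθ, r sinθ); lever angle φ = atan2(r sinθ, d + r cosθ).
Differentiating tanφ: φ̇ = rω(d cosθ + r)/(d² + r² + 2dr cosθ).
d² + r² + 2dr cosθ = |CA|² = 0.0875439 m²;  d cosθ + r = +0.28221 m.
|ω_lever| = |0.0778·10.78·+0.28221| / 0.0875439 = 2.7036 rad/s.

2.70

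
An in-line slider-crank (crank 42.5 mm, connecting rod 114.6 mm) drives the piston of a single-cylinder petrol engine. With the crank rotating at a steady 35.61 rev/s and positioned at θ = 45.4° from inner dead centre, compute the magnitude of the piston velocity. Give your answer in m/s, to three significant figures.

ω = 2π·35.6 = 223.7 rad/s
For an in-line slider-crank, x = r cosθ + √(L² − r² sin²θ), so v = −rω sinθ·[1 + r cosθ/√(L² − r² sin²θ)].
With r = 0.0425 m, L = 0.1146 m, θ = 45.4°: √(L² − r² sin²θ) = 0.11053 m.
v = −0.0425·223.7·0.71203·[1 + 0.0425·0.70215/0.11053] = -8.5987 m/s.
|v| = 8.5987 m/s.

8.60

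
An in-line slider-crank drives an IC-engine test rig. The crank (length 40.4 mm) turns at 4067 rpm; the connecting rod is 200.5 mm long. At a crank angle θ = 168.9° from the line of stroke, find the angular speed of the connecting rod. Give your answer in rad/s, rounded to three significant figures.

84.3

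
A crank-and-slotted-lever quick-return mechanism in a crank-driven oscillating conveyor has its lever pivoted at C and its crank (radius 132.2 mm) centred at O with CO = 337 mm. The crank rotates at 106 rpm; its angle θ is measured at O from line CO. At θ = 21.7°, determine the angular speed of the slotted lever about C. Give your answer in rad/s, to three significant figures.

3.06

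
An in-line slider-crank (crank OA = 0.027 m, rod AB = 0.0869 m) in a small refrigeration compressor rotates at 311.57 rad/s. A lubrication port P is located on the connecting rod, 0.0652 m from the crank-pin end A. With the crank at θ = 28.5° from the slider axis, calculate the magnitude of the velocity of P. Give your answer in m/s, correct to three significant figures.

ω = 311.6 rad/s.  Crank-pin speed |V_A| = rω = 8.4124 m/s, perpendicular to OA.
Rod angle: sinφ = −(r/L) sinθ ⇒ φ = -8.526°; ω_rod = −rω cosθ/√(L²−r²sin²θ) = -86.025 rad/s.
V_P = V_A + ω_rod × AP, with AP = 0.0652 m along the rod.
Components: V_Px = −rω sinθ − a·ω_rod·sinφ = -4.8456 m/s;  V_Py = rω cosθ + a·ω_rod·cosφ = +1.8461 m/s.
|V_P| = √(V_Px² + V_Py²) = 5.1853 m/s.

5.19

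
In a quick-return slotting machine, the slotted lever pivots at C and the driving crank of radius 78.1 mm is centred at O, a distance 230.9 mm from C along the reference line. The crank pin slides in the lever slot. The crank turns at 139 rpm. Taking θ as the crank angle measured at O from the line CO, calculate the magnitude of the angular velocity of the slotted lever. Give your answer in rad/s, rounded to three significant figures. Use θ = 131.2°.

ω = 14.56 rad/s (from 139 rpm).
Crank pin A relative to C: A = (d + r cosθ, r sinθ); lever angle φ = atan2(r sinθ, d + r cosθ).
Differentiating tanφ: φ̇ = rω(d cosθ + r)/(d² + r² + 2dr cosθ).
d² + r² + 2dr cosθ = |CA|² = 0.0356577 m²;  d cosθ + r = -0.073991 m.
|ω_lever| = |0.0781·14.56·-0.073991| / 0.0356577 = 2.359 rad/s.

2.36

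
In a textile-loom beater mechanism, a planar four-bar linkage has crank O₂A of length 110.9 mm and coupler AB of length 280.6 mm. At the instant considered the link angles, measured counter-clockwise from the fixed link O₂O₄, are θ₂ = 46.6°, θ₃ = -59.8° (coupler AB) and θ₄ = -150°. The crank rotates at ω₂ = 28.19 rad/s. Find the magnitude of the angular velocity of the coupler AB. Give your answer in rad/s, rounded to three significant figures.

ω₂ = 28.19 rad/s
Differentiating the loop-closure r₂e^{iθ₂}+r₃e^{iθ₃}=r₁+r₄e^{iθ₄} gives r₂ω₂e^{iθ₂}+r₃ω₃e^{iθ₃}=r₄ω₄e^{iθ₄}.
Eliminating the other unknown: ω₃ = r₂ω₂ sin(θ₄−θ₂) / [r₃ sin(θ₃−θ₄)].
Numerator sine = +0.28569; denominator sine = +0.99999.
Result = 0.1109·28.19·(+0.28569) / (0.2806·(+0.99999)) = +3.183 rad/s; magnitude 3.183 rad/s.

3.18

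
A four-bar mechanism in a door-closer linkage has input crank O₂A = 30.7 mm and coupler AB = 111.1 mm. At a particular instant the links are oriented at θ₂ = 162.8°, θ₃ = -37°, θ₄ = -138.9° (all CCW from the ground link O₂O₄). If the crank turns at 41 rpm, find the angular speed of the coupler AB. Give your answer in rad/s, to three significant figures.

1.03

ω₂ = 4.294 rad/s (from 41 rpm).
Differentiating the loop-closure r₂e^{iθ₂}+r₃e^{iθ₃}=r₁+r₄e^{iθ₄} gives r₂ω₂e^{iθ₂}+r₃ω₃e^{iθ₃}=r₄ω₄e^{iθ₄}.
Eliminating the other unknown: ω₃ = r₂ω₂ sin(θ₄−θ₂) / [r₃ sin(θ₃−θ₄)].
Numerator sine = +0.85081; denominator sine = +0.97851.
Result = 0.0307·4.294·(+0.85081) / (0.1111·(+0.97851)) = +1.0316 rad/s; magnitude 1.0316 rad/s.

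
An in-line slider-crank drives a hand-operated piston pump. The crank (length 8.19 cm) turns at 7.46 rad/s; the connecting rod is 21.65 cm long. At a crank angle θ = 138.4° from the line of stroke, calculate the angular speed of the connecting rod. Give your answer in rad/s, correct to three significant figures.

ω = 7.46 rad/s
The rod makes angle φ with the slider axis where L sinφ = r sinθ; differentiating, L cosφ·φ̇ = r ω cosθ.
L cosφ = √(L² − r² sin²θ) = 0.20956 m.
|ω_rod| = r ω |cosθ| / √(L² − r² sin²θ) = 0.0819·7.46·0.74780/0.20956 = 2.1802 rad/s.

2.18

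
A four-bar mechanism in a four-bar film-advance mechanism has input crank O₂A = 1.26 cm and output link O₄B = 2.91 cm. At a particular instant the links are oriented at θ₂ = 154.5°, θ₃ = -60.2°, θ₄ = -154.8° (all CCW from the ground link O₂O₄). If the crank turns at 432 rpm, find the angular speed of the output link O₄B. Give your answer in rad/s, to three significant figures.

11.2

ω₂ = 45.24 rad/s (from 432 rpm).
Differentiating the loop-closure r₂e^{iθ₂}+r₃e^{iθ₃}=r₁+r₄e^{iθ₄} gives r₂ω₂e^{iθ₂}+r₃ω₃e^{iθ₃}=r₄ω₄e^{iθ₄}.
Eliminating the other unknown: ω₄ = r₂ω₂ sin(θ₂−θ₃) / [r₄ sin(θ₄−θ₃)].
Numerator sine = -0.56928; denominator sine = -0.99678.
Result = 0.0126·45.24·(-0.56928) / (0.0291·(-0.99678)) = +11.187 rad/s; magnitude 11.187 rad/s.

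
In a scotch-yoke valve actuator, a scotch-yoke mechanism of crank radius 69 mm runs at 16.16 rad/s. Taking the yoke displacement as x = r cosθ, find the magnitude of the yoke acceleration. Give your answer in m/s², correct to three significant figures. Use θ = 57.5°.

ω = 16.16 rad/s
x = r cosθ ⇒ ẍ = −rω² cosθ (ω constant).
|a| = rω²|cosθ| = 0.069·(16.16)²·|cos 57.5°| = 9.6816 m/s².

9.68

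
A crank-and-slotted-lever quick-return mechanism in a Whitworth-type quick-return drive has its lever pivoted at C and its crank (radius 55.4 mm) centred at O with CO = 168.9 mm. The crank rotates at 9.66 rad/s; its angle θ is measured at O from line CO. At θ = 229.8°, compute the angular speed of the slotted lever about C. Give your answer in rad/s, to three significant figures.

ω = 9.66 rad/s
Crank pin A relative to C: A = (d + r cosθ, r sinθ); lever angle φ = atan2(r sinθ, d + r cosθ).
Differentiating tanφ: φ̇ = rω(d cosθ + r)/(d² + r² + 2dr cosθ).
d² + r² + 2dr cosθ = |CA|² = 0.0195172 m²;  d cosθ + r = -0.053618 m.
|ω_lever| = |0.0554·9.66·-0.053618| / 0.0195172 = 1.4702 rad/s.

1.47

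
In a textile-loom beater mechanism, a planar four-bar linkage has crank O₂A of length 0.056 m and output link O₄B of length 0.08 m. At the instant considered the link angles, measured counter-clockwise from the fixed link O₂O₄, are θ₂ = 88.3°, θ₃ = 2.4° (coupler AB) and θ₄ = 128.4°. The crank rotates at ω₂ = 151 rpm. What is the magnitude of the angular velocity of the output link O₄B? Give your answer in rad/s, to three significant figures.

13.6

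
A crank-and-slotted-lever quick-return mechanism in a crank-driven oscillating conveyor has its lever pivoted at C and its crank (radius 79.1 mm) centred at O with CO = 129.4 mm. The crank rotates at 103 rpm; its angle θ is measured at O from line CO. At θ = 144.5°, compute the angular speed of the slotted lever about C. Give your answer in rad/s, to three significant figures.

3.53

ω = 10.79 rad/s (from 103 rpm).
Crank pin A relative to C: A = (d + r cosθ, r sinθ); lever angle φ = atan2(r sinθ, d + r cosθ).
Differentiating tanφ: φ̇ = rω(d cosθ + r)/(d² + r² + 2dr cosθ).
d² + r² + 2dr cosθ = |CA|² = 0.00633535 m²;  d cosθ + r = -0.026247 m.
|ω_lever| = |0.0791·10.79·-0.026247| / 0.00633535 = 3.5346 rad/s.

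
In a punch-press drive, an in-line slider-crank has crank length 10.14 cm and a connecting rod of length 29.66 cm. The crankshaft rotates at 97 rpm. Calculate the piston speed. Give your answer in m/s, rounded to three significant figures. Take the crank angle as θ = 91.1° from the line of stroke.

1.02

ω = 2π·97/60 = 10.16 rad/s
For an in-line slider-crank, x = r cosθ + √(L² − r² sin²θ), so v = −rω sinθ·[1 + r cosθ/√(L² − r² sin²θ)].
With r = 0.1014 m, L = 0.2966 m, θ = 91.1°: √(L² − r² sin²θ) = 0.27874 m.
v = −0.1014·10.16·0.99982·[1 + 0.1014·-0.01920/0.27874] = -1.0226 m/s.
|v| = 1.0226 m/s.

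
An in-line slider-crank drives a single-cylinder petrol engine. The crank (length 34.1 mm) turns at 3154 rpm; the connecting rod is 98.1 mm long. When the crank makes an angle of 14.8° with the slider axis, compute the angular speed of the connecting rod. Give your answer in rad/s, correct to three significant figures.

111

ω = 330.3 rad/s (converted from 3154 rpm).
The rod makes angle φ with the slider axis where L sinφ = r sinθ; differentiating, L cosφ·φ̇ = r ω cosθ.
L cosφ = √(L² − r² sin²θ) = 0.097713 m.
|ω_rod| = r ω |cosθ| / √(L² − r² sin²θ) = 0.0341·330.3·0.96682/0.097713 = 111.44 rad/s.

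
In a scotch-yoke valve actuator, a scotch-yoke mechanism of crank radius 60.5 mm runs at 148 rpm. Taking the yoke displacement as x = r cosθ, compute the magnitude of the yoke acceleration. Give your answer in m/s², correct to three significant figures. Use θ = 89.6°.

ω = 15.5 rad/s (from 148 rpm).
x = r cosθ ⇒ ẍ = −rω² cosθ (ω constant).
|a| = rω²|cosθ| = 0.0605·(15.5)²·|cos 89.6°| = 0.10145 m/s².

0.101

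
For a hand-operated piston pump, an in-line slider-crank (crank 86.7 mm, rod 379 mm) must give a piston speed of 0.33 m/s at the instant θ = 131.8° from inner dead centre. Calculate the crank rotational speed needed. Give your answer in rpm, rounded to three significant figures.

57.7

For an in-line slider-crank, |v_piston| = rω|sinθ|·[1 + r cosθ/√(L² − r² sin²θ)].
With r = 0.0867 m, L = 0.379 m, θ = 131.8°: the bracketed kinematic factor |dx/dθ| = 0.054631 m.
ω = v/|dx/dθ| = 0.33/0.054631 = 6.0405 rad/s.
N = 60ω/(2π) = 57.682 rpm.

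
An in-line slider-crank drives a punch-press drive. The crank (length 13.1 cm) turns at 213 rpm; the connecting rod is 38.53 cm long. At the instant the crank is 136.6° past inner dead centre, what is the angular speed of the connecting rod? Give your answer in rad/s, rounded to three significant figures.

5.67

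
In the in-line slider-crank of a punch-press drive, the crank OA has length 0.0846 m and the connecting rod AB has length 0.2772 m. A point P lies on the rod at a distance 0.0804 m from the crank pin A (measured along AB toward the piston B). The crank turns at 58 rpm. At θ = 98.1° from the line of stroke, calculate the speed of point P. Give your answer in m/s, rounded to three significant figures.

ω = 6.074 rad/s.  Crank-pin speed |V_A| = rω = 0.51384 m/s, perpendicular to OA.
Rod angle: sinφ = −(r/L) sinθ ⇒ φ = -17.587°; ω_rod = −rω cosθ/√(L²−r²sin²θ) = +0.27399 rad/s.
V_P = V_A + ω_rod × AP, with AP = 0.0804 m along the rod.
Components: V_Px = −rω sinθ − a·ω_rod·sinφ = -0.50206 m/s;  V_Py = rω cosθ + a·ω_rod·cosφ = -0.051401 m/s.
|V_P| = √(V_Px² + V_Py²) = 0.50468 m/s.

0.505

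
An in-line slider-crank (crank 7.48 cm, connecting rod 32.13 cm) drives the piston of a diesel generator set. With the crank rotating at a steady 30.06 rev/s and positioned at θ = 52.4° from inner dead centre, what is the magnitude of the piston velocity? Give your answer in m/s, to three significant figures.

12.8

ω = 2π·30.1 = 188.9 rad/s
For an in-line slider-crank, x = r cosθ + √(L² − r² sin²θ), so v = −rω sinθ·[1 + r cosθ/√(L² − r² sin²θ)].
With r = 0.0748 m, L = 0.3213 m, θ = 52.4°: √(L² − r² sin²θ) = 0.31579 m.
v = −0.0748·188.9·0.79229·[1 + 0.0748·0.61015/0.31579] = -12.811 m/s.
|v| = 12.811 m/s.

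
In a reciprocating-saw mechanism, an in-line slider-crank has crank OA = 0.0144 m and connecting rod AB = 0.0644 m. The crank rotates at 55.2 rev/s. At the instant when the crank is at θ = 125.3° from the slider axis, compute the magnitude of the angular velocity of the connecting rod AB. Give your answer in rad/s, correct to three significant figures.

ω = 346.8 rad/s (converted from 55.2 rev/s).
The rod makes angle φ with the slider axis where L sinφ = r sinθ; differentiating, L cosφ·φ̇ = r ω cosθ.
L cosφ = √(L² − r² sin²θ) = 0.063319 m.
|ω_rod| = r ω |cosθ| / √(L² − r² sin²θ) = 0.0144·346.8·0.57786/0.063319 = 45.58 rad/s.

45.6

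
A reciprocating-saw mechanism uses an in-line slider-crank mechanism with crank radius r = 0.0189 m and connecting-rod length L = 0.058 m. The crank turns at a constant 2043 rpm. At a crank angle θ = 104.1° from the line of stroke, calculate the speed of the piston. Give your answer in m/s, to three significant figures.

ω = 2π·2043/60 = 213.9 rad/s
For an in-line slider-crank, x = r cosθ + √(L² − r² sin²θ), so v = −rω sinθ·[1 + r cosθ/√(L² − r² sin²θ)].
With r = 0.0189 m, L = 0.058 m, θ = 104.1°: √(L² − r² sin²θ) = 0.055027 m.
v = −0.0189·213.9·0.96987·[1 + 0.0189·-0.24362/0.055027] = -3.5935 m/s.
|v| = 3.5935 m/s.

3.59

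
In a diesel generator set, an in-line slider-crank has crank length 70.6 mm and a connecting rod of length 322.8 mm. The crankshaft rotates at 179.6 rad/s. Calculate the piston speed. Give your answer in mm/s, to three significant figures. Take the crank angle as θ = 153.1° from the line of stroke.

ω = 179.6 rad/s
For an in-line slider-crank, x = r cosθ + √(L² − r² sin²θ), so v = −rω sinθ·[1 + r cosθ/√(L² − r² sin²θ)].
With r = 0.0706 m, L = 0.3228 m, θ = 153.1°: √(L² − r² sin²θ) = 0.32122 m.
v = −0.0706·179.6·0.45243·[1 + 0.0706·-0.89180/0.32122] = -4.6123 m/s.
|v| = 4.6123 m/s = 4612.3 mm/s.

4610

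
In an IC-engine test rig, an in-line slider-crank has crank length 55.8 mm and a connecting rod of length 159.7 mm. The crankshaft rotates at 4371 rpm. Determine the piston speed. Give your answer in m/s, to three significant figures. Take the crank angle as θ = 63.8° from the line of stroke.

ω = 2π·4371/60 = 457.7 rad/s
For an in-line slider-crank, x = r cosθ + √(L² − r² sin²θ), so v = −rω sinθ·[1 + r cosθ/√(L² − r² sin²θ)].
With r = 0.0558 m, L = 0.1597 m, θ = 63.8°: √(L² − r² sin²θ) = 0.15165 m.
v = −0.0558·457.7·0.89726·[1 + 0.0558·0.44151/0.15165] = -26.64 m/s.
|v| = 26.64 m/s.

26.6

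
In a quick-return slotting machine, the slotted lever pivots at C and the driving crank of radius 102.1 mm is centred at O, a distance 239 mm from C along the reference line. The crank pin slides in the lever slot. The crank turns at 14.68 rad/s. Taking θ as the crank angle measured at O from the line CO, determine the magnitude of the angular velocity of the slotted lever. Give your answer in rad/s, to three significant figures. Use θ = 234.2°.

ω = 14.68 rad/s
Crank pin A relative to C: A = (d + r cosθ, r sinθ); lever angle φ = atan2(r sinθ, d + r cosθ).
Differentiating tanφ: φ̇ = rω(d cosθ + r)/(d² + r² + 2dr cosθ).
d² + r² + 2dr cosθ = |CA|² = 0.0389973 m²;  d cosθ + r = -0.037705 m.
|ω_lever| = |0.1021·14.68·-0.037705| / 0.0389973 = 1.4492 rad/s.

1.45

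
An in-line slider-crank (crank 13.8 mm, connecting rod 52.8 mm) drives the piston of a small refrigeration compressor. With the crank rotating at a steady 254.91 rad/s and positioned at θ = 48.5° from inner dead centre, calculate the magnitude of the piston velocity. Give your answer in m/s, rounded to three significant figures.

ω = 254.9 rad/s
For an in-line slider-crank, x = r cosθ + √(L² − r² sin²θ), so v = −rω sinθ·[1 + r cosθ/√(L² − r² sin²θ)].
With r = 0.0138 m, L = 0.0528 m, θ = 48.5°: √(L² − r² sin²θ) = 0.051779 m.
v = −0.0138·254.9·0.74896·[1 + 0.0138·0.66262/0.051779] = -3.0999 m/s.
|v| = 3.0999 m/s.

3.10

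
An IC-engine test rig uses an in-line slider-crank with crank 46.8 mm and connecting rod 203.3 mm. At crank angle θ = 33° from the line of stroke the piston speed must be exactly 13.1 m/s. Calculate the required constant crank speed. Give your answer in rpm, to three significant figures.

For an in-line slider-crank, |v_piston| = rω|sinθ|·[1 + r cosθ/√(L² − r² sin²θ)].
With r = 0.0468 m, L = 0.2033 m, θ = 33°: the bracketed kinematic factor |dx/dθ| = 0.030449 m.
ω = v/|dx/dθ| = 13.1/0.030449 = 430.22 rad/s.
N = 60ω/(2π) = 4108.3 rpm.

4110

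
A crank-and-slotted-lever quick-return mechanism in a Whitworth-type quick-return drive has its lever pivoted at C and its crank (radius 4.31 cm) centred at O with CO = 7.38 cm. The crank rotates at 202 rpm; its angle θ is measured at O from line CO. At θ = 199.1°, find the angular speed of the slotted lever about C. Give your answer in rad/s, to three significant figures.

ω = 21.15 rad/s (from 202 rpm).
Crank pin A relative to C: A = (d + r cosθ, r sinθ); lever angle φ = atan2(r sinθ, d + r cosθ).
Differentiating tanφ: φ̇ = rω(d cosθ + r)/(d² + r² + 2dr cosθ).
d² + r² + 2dr cosθ = |CA|² = 0.0012927 m²;  d cosθ + r = -0.026637 m.
|ω_lever| = |0.0431·21.15·-0.026637| / 0.0012927 = 18.787 rad/s.

18.8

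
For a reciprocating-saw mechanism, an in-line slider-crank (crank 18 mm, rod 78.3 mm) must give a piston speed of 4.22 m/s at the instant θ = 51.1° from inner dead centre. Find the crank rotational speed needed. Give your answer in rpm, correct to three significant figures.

2510

For an in-line slider-crank, |v_piston| = rω|sinθ|·[1 + r cosθ/√(L² − r² sin²θ)].
With r = 0.018 m, L = 0.0783 m, θ = 51.1°: the bracketed kinematic factor |dx/dθ| = 0.016064 m.
ω = v/|dx/dθ| = 4.22/0.016064 = 262.7 rad/s.
N = 60ω/(2π) = 2508.6 rpm.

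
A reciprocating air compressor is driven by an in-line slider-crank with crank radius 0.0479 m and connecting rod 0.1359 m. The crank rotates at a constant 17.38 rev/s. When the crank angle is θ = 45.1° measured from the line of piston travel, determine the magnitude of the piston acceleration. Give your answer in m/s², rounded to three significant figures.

ω = 2π·17.4 = 109.2 rad/s
x(θ) = r cosθ + √(L² − r² sin²θ); with ω constant, a = ω²·d²x/dθ².
d²x/dθ² = −r cosθ − r²(cos2θ)/√u − r⁴ sin²2θ/(4u^{3/2}),  u = L² − r² sin²θ = 0.0173176 m².
Substituting r = 0.0479 m, L = 0.1359 m, θ = 45.1°: d²x/dθ² = -0.034328 m.
a = ω²·d²x/dθ² = (109.2)²·(-0.034328) = -409.36 m/s²;  |a| = 409.36 m/s².

409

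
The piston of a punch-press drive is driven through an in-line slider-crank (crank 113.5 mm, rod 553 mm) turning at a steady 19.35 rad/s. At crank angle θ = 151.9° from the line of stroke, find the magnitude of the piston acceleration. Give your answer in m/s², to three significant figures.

ω = 19.35 rad/s
x(θ) = r cosθ + √(L² − r² sin²θ); with ω constant, a = ω²·d²x/dθ².
d²x/dθ² = −r cosθ − r²(cos2θ)/√u − r⁴ sin²2θ/(4u^{3/2}),  u = L² − r² sin²θ = 0.302951 m².
Substituting r = 0.1135 m, L = 0.553 m, θ = 151.9°: d²x/dθ² = +0.08693 m.
a = ω²·d²x/dθ² = (19.35)²·(+0.08693) = +32.548 m/s²;  |a| = 32.548 m/s².

32.5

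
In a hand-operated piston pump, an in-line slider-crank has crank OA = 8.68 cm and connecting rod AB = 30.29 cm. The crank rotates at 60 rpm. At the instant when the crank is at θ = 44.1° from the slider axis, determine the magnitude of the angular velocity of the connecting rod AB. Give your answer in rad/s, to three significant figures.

ω = 6.283 rad/s (converted from 60 rpm).
The rod makes angle φ with the slider axis where L sinφ = r sinθ; differentiating, L cosφ·φ̇ = r ω cosθ.
L cosφ = √(L² − r² sin²θ) = 0.29682 m.
|ω_rod| = r ω |cosθ| / √(L² − r² sin²θ) = 0.0868·6.283·0.71813/0.29682 = 1.3195 rad/s.

1.32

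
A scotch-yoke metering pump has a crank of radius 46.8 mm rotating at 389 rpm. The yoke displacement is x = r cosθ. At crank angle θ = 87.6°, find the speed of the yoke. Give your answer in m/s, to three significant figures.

ω = 40.74 rad/s (from 389 rpm).
x = r cosθ ⇒ ẋ = −rω sinθ.
|v| = rω|sinθ| = 0.0468·40.74·|sin 87.6°| = 1.9048 m/s.

1.90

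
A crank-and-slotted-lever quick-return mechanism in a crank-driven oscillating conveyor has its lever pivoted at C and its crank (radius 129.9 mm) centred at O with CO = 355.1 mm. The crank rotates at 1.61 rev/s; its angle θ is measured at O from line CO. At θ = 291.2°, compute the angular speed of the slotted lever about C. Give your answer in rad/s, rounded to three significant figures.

ω = 10.12 rad/s (from 1.61 rev/s).
Crank pin A relative to C: A = (d + r cosθ, r sinθ); lever angle φ = atan2(r sinθ, d + r cosθ).
Differentiating tanφ: φ̇ = rω(d cosθ + r)/(d² + r² + 2dr cosθ).
d² + r² + 2dr cosθ = |CA|² = 0.176332 m²;  d cosθ + r = +0.25831 m.
|ω_lever| = |0.1299·10.12·+0.25831| / 0.176332 = 1.925 rad/s.

1.92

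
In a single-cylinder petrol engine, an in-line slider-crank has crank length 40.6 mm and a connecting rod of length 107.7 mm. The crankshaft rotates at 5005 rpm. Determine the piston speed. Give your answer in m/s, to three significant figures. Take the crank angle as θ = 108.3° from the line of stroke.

17.6

ω = 2π·5005/60 = 524.1 rad/s
For an in-line slider-crank, x = r cosθ + √(L² − r² sin²θ), so v = −rω sinθ·[1 + r cosθ/√(L² − r² sin²θ)].
With r = 0.0406 m, L = 0.1077 m, θ = 108.3°: √(L² − r² sin²θ) = 0.10057 m.
v = −0.0406·524.1·0.94943·[1 + 0.0406·-0.31399/0.10057] = -17.642 m/s.
|v| = 17.642 m/s.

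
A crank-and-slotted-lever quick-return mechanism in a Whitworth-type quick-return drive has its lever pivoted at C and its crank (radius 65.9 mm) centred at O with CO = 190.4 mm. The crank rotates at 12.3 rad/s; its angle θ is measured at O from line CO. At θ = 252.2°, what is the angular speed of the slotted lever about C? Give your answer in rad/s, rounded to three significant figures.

0.189

ω = 12.3 rad/s
Crank pin A relative to C: A = (d + r cosθ, r sinθ); lever angle φ = atan2(r sinθ, d + r cosθ).
Differentiating tanφ: φ̇ = rω(d cosθ + r)/(d² + r² + 2dr cosθ).
d² + r² + 2dr cosθ = |CA|² = 0.0329236 m²;  d cosθ + r = +0.0076956 m.
|ω_lever| = |0.0659·12.3·+0.0076956| / 0.0329236 = 0.18946 rad/s.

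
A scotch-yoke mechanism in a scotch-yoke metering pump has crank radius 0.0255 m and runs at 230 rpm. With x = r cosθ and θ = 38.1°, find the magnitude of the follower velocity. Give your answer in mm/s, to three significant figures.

379

ω = 24.09 rad/s (from 230 rpm).
x = r cosθ ⇒ ẋ = −rω sinθ.
|v| = rω|sinθ| = 0.0255·24.09·|sin 38.1°| = 0.37897 m/s = 378.97 mm/s.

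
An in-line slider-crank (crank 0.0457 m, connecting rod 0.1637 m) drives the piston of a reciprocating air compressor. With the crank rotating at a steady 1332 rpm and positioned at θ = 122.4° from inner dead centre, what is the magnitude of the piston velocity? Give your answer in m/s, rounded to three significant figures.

ω = 2π·1332/60 = 139.5 rad/s
For an in-line slider-crank, x = r cosθ + √(L² − r² sin²θ), so v = −rω sinθ·[1 + r cosθ/√(L² − r² sin²θ)].
With r = 0.0457 m, L = 0.1637 m, θ = 122.4°: √(L² − r² sin²θ) = 0.15909 m.
v = −0.0457·139.5·0.84433·[1 + 0.0457·-0.53583/0.15909] = -4.5538 m/s.
|v| = 4.5538 m/s.

4.55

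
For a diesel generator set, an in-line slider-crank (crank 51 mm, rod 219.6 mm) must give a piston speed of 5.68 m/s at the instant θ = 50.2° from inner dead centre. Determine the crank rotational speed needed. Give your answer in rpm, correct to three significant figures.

For an in-line slider-crank, |v_piston| = rω|sinθ|·[1 + r cosθ/√(L² − r² sin²θ)].
With r = 0.051 m, L = 0.2196 m, θ = 50.2°: the bracketed kinematic factor |dx/dθ| = 0.045102 m.
ω = v/|dx/dθ| = 5.68/0.045102 = 125.94 rad/s.
N = 60ω/(2π) = 1202.6 rpm.

1200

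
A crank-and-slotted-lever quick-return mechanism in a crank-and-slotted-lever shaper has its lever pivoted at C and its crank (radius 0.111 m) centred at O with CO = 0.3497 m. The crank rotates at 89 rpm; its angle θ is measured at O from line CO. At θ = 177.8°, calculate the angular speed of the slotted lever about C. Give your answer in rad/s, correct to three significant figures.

4.32

ω = 9.32 rad/s (from 89 rpm).
Crank pin A relative to C: A = (d + r cosθ, r sinθ); lever angle φ = atan2(r sinθ, d + r cosθ).
Differentiating tanφ: φ̇ = rω(d cosθ + r)/(d² + r² + 2dr cosθ).
d² + r² + 2dr cosθ = |CA|² = 0.0570349 m²;  d cosθ + r = -0.23844 m.
|ω_lever| = |0.111·9.32·-0.23844| / 0.0570349 = 4.325 rad/s.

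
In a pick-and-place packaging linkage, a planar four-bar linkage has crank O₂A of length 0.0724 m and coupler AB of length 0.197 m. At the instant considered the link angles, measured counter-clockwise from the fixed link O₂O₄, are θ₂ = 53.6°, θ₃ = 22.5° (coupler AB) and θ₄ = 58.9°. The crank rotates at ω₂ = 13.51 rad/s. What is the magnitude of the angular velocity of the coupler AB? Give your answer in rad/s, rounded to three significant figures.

0.773

ω₂ = 13.51 rad/s
Differentiating the loop-closure r₂e^{iθ₂}+r₃e^{iθ₃}=r₁+r₄e^{iθ₄} gives r₂ω₂e^{iθ₂}+r₃ω₃e^{iθ₃}=r₄ω₄e^{iθ₄}.
Eliminating the other unknown: ω₃ = r₂ω₂ sin(θ₄−θ₂) / [r₃ sin(θ₃−θ₄)].
Numerator sine = +0.09237; denominator sine = -0.59342.
Result = 0.0724·13.51·(+0.09237) / (0.197·(-0.59342)) = -0.77286 rad/s; magnitude 0.77286 rad/s.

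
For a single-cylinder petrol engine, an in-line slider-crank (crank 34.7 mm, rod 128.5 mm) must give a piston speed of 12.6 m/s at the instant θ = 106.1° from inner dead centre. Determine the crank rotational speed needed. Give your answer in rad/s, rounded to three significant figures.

410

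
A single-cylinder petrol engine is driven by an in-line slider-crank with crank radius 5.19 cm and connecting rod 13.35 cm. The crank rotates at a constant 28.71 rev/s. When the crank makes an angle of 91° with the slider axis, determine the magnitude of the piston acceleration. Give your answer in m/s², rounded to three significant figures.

ω = 2π·28.7 = 180.4 rad/s
x(θ) = r cosθ + √(L² − r² sin²θ); with ω constant, a = ω²·d²x/dθ².
d²x/dθ² = −r cosθ − r²(cos2θ)/√u − r⁴ sin²2θ/(4u^{3/2}),  u = L² − r² sin²θ = 0.0151295 m².
Substituting r = 0.0519 m, L = 0.1335 m, θ = 91°: d²x/dθ² = +0.02279 m.
a = ω²·d²x/dθ² = (180.4)²·(+0.02279) = +741.61 m/s²;  |a| = 741.61 m/s².

742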